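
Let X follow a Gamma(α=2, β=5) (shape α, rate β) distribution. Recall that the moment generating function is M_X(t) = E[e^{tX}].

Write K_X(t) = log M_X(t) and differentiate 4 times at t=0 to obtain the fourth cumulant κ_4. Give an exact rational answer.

M_X(t) = 25/(5 - t)^2
K_X(t) = log M_X(t) = -2*log(5 - t) + 2*log(5)
D^4[K](t) = 12/(t^4 - 20*t^3 + 150*t^2 - 500*t + 625)

κ_4 = D^4[K](0) = 12/625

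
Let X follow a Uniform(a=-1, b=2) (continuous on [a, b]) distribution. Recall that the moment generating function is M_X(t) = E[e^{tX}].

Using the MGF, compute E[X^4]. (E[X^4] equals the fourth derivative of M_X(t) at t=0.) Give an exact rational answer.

E[X^4] = M^(4)(0) = 11/5

M_X(t) = (e^(2*t) - e^(-t))/(3*t)
M^(4)(t) = (16*t^4*e^(3*t) - t^4 - 32*t^3*e^(3*t) - 4*t^3 + 48*t^2*e^(3*t) - 12*t^2 - 48*t*e^(3*t) - 24*t + 24*e^(3*t) - 24)*e^(-t)/(3*t^5)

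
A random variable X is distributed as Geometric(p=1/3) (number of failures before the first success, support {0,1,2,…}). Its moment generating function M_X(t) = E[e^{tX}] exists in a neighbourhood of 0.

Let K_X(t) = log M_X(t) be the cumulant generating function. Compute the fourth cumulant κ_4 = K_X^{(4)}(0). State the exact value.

M_X(t) = 1/(3*(1 - 2*e^(t)/3))
K_X(t) = log M_X(t) = -log(1 - 2*e^(t)/3) - log(3)
dK/dt = -2*e^(t)/(2*e^(t) - 3)
d^2K/dt^2 = 6*e^(t)/(4*e^(2*t) - 12*e^(t) + 9)
d^3K/dt^3 = (-12*e^(2*t) - 18*e^(t))/(8*e^(3*t) - 36*e^(2*t) + 54*e^(t) - 27)
d^4K/dt^4 = (24*e^(3*t) + 144*e^(2*t) + 54*e^(t))/(16*e^(4*t) - 96*e^(3*t) + 216*e^(2*t) - 216*e^(t) + 81)

κ_4 = d^4K/dt^4 |_{t=0} = 222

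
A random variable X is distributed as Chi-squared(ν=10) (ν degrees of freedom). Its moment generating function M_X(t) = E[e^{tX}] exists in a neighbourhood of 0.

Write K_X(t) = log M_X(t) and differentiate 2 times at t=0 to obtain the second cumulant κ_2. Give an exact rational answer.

κ_2 = K′′(0) = 20

M_X(t) = (1 - 2*t)^(-5)
K_X(t) = log M_X(t) = -5*log(1 - 2*t)
K′(t) = -10/(2*t - 1)
K′′(t) = 20/(4*t^2 - 4*t + 1)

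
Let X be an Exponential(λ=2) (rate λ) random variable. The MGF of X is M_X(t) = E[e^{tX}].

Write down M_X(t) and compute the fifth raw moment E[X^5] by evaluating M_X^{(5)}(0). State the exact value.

M_X(t) = 2/(2 - t)
D^5[M](t) = 240/(t^6 - 12*t^5 + 60*t^4 - 160*t^3 + 240*t^2 - 192*t + 64)

E[X^5] = D^5[M](0) = 15/4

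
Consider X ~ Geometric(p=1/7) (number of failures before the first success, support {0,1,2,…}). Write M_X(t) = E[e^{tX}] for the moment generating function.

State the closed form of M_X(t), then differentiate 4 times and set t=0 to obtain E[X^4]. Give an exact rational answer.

M_X(t) = 1/(7*(1 - 6*e^(t)/7))
M^(4)(t) = (-1296*e^(4*t) - 16632*e^(3*t) - 19404*e^(2*t) - 2058*e^(t))/(7776*e^(5*t) - 45360*e^(4*t) + 105840*e^(3*t) - 123480*e^(2*t) + 72030*e^(t) - 16807)

E[X^4] = M^(4)(0) = 39390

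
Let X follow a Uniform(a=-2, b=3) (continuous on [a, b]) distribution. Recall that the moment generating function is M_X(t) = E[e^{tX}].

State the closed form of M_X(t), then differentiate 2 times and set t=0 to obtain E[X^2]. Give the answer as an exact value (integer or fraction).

E[X^2] = M′′(0) = 7/3

M_X(t) = (e^(3*t) - e^(-2*t))/(5*t)
M′(t) = (3*t*e^(5*t) + 2*t - e^(5*t) + 1)*e^(-2*t)/(5*t^2)
M′′(t) = (9*t^2*e^(5*t) - 4*t^2 - 6*t*e^(5*t) - 4*t + 2*e^(5*t) - 2)*e^(-2*t)/(5*t^3)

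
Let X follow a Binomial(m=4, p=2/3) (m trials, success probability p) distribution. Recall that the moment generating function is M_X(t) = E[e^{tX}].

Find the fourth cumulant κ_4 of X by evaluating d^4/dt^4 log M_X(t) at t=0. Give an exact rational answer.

κ_4 = d^4K/dt^4 |_{t=0} = -8/27

M_X(t) = (2*e^(t)/3 + 1/3)^4
K_X(t) = log M_X(t) = 4*log(2*e^(t)/3 + 1/3)
dK/dt = 8*e^(t)/(2*e^(t) + 1)
d^2K/dt^2 = 8*e^(t)/(4*e^(2*t) + 4*e^(t) + 1)
d^3K/dt^3 = (-16*e^(2*t) + 8*e^(t))/(8*e^(3*t) + 12*e^(2*t) + 6*e^(t) + 1)
d^4K/dt^4 = (32*e^(3*t) - 64*e^(2*t) + 8*e^(t))/(16*e^(4*t) + 32*e^(3*t) + 24*e^(2*t) + 8*e^(t) + 1)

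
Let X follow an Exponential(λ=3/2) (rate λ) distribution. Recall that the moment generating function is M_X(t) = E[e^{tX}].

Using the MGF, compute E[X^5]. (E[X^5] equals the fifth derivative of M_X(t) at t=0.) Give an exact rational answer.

M_X(t) = 3/(2*(3/2 - t))
M′(t) = 6/(4*t^2 - 12*t + 9)
M′′(t) = -24/(8*t^3 - 36*t^2 + 54*t - 27)
M′′′(t) = 144/(16*t^4 - 96*t^3 + 216*t^2 - 216*t + 81)
M′′′′(t) = -1152/(32*t^5 - 240*t^4 + 720*t^3 - 1080*t^2 + 810*t - 243)
M′′′′′(t) = 11520/(64*t^6 - 576*t^5 + 2160*t^4 - 4320*t^3 + 4860*t^2 - 2916*t + 729)

E[X^5] = M′′′′′(0) = 1280/81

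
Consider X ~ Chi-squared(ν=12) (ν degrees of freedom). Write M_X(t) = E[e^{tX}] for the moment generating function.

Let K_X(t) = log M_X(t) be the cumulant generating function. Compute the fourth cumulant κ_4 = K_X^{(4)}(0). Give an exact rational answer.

κ_4 = K^(4)(0) = 576

M_X(t) = (1 - 2*t)^(-6)
K_X(t) = log M_X(t) = -6*log(1 - 2*t)
K^(4)(t) = 576/(16*t^4 - 32*t^3 + 24*t^2 - 8*t + 1)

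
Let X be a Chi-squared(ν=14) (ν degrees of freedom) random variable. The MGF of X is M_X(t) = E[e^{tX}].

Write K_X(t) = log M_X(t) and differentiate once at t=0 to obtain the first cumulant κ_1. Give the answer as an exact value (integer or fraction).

M_X(t) = (1 - 2*t)^(-7)
K_X(t) = log M_X(t) = -7*log(1 - 2*t)
K^(1)(t) = -14/(2*t - 1)

κ_1 = K^(1)(0) = 14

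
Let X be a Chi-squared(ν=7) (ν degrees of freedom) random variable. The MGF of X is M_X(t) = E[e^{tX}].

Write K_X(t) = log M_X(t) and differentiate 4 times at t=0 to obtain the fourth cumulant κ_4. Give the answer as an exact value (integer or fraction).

M_X(t) = (1 - 2*t)^(-7/2)
K_X(t) = log M_X(t) = -7*log(1 - 2*t)/2
D^4[K](t) = 336/(16*t^4 - 32*t^3 + 24*t^2 - 8*t + 1)

κ_4 = D^4[K](0) = 336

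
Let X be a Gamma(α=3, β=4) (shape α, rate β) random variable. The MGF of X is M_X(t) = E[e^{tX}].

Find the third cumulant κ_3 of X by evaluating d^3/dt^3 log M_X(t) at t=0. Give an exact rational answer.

κ_3 = d^3K/dt^3 |_{t=0} = 3/32

M_X(t) = 64/(4 - t)^3
K_X(t) = log M_X(t) = -3*log(4 - t) + 6*log(2)
dK/dt = -3/(t - 4)
d^2K/dt^2 = 3/(t^2 - 8*t + 16)
d^3K/dt^3 = -6/(t^3 - 12*t^2 + 48*t - 64)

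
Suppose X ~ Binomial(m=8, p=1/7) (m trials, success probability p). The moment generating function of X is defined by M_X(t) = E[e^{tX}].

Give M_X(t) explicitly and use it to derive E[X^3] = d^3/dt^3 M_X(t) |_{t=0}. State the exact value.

E[X^3] = M^(3)(0) = 272/49

M_X(t) = (e^(t)/7 + 6/7)^8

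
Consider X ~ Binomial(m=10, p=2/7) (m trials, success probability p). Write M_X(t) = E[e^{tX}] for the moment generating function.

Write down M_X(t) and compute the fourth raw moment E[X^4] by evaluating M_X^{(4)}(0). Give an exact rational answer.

M_X(t) = (2*e^(t)/7 + 5/7)^10

E[X^4] = M′′′′(0) = 64700/343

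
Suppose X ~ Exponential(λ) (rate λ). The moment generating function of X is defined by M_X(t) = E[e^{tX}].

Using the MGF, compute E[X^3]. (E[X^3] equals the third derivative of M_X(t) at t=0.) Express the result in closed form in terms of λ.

M_X(t) = λ/(λ - t)
M^(3)(t) = 6*λ/(λ^4 - 4*λ^3*t + 6*λ^2*t^2 - 4*λ*t^3 + t^4)

E[X^3] = M^(3)(0) = 6/λ^3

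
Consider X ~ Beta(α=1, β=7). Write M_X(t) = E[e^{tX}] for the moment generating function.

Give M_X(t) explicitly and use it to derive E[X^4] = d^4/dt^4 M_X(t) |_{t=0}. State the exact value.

E[X^4] = M^(4)(0) = 1/330

M_X(t) = ₁F₁(1; 8; t)
M^(4)(t) = ₁F₁(5; 12; t)/330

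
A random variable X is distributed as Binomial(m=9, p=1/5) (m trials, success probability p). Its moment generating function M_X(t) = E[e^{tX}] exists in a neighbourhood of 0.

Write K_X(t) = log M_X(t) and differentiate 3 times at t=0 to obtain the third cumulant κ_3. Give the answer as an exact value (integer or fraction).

M_X(t) = (e^(t)/5 + 4/5)^9
K_X(t) = log M_X(t) = 9*log(e^(t)/5 + 4/5)
K′(t) = 9*e^(t)/(e^(t) + 4)
K′′(t) = 36*e^(t)/(e^(2*t) + 8*e^(t) + 16)
K′′′(t) = (-36*e^(2*t) + 144*e^(t))/(e^(3*t) + 12*e^(2*t) + 48*e^(t) + 64)

κ_3 = K′′′(0) = 108/125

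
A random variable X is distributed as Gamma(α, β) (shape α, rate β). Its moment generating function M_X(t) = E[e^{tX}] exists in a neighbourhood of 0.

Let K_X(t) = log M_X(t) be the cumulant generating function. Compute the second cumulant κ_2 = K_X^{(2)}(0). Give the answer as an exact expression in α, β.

M_X(t) = (β/(β - t))^α
K_X(t) = log M_X(t) = α*(log(β) - log(β - t))
K′(t) = -α/(-β + t)
K′′(t) = α/(β^2 - 2*β*t + t^2)

κ_2 = K′′(0) = α/β^2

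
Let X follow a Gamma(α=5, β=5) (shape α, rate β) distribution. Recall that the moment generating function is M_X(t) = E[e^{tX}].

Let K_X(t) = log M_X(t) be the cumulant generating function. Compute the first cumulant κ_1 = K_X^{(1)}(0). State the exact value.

κ_1 = D[K](0) = 1

M_X(t) = 3125/(5 - t)^5
K_X(t) = log M_X(t) = -5*log(5 - t) + 5*log(5)
D[K](t) = -5/(t - 5)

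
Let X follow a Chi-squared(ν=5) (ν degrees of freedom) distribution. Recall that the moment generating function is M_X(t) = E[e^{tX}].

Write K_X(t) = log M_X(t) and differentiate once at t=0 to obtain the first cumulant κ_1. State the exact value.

M_X(t) = (1 - 2*t)^(-5/2)
K_X(t) = log M_X(t) = -5*log(1 - 2*t)/2
dK/dt = -5/(2*t - 1)

κ_1 = dK/dt |_{t=0} = 5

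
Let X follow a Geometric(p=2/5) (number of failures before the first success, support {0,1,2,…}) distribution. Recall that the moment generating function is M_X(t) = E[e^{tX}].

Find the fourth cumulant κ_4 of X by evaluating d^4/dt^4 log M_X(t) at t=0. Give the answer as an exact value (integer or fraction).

M_X(t) = 2/(5*(1 - 3*e^(t)/5))
K_X(t) = log M_X(t) = -log(1 - 3*e^(t)/5) - log(5) + log(2)
K^(4)(t) = (135*e^(3*t) + 900*e^(2*t) + 375*e^(t))/(81*e^(4*t) - 540*e^(3*t) + 1350*e^(2*t) - 1500*e^(t) + 625)

κ_4 = K^(4)(0) = 705/8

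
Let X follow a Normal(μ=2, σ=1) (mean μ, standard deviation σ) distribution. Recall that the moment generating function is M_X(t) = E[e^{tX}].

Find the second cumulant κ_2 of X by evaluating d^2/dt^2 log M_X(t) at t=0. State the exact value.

κ_2 = D^2[K](0) = 1

M_X(t) = e^(t^2/2 + 2*t)
K_X(t) = log M_X(t) = t^2/2 + 2*t
D^2[K](t) = 1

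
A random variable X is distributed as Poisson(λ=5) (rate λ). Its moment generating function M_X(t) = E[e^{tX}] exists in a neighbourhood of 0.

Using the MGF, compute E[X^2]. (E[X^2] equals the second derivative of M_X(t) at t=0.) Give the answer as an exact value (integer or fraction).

E[X^2] = D^2[M](0) = 30

M_X(t) = e^(5*e^(t) - 5)
D^2[M](t) = (25*e^(2*t)*e^(5*e^(t)) + 5*e^(t)*e^(5*e^(t)))*e^(-5)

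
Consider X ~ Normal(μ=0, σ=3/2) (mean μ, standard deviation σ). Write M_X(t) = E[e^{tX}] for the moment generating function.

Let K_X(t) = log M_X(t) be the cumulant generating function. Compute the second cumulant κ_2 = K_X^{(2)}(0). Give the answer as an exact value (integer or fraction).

κ_2 = K′′(0) = 9/4

M_X(t) = e^(9*t^2/8)
K_X(t) = log M_X(t) = 9*t^2/8
K′(t) = 9*t/4
K′′(t) = 9/4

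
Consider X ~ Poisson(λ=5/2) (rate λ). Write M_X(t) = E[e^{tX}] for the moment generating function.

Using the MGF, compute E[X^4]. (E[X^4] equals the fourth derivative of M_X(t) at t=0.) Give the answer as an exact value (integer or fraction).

E[X^4] = d^4M/dt^4 |_{t=0} = 2865/16

M_X(t) = e^(5*e^(t)/2 - 5/2)
dM/dt = 5*e^(-5/2)*e^(t)*e^(5*e^(t)/2)/2
d^2M/dt^2 = (25*e^(2*t)*e^(5*e^(t)/2) + 10*e^(t)*e^(5*e^(t)/2))*e^(-5/2)/4
d^3M/dt^3 = (125*e^(3*t)*e^(5*e^(t)/2) + 150*e^(2*t)*e^(5*e^(t)/2) + 20*e^(t)*e^(5*e^(t)/2))*e^(-5/2)/8
d^4M/dt^4 = (625*e^(4*t)*e^(5*e^(t)/2) + 1500*e^(3*t)*e^(5*e^(t)/2) + 700*e^(2*t)*e^(5*e^(t)/2) + 40*e^(t)*e^(5*e^(t)/2))*e^(-5/2)/16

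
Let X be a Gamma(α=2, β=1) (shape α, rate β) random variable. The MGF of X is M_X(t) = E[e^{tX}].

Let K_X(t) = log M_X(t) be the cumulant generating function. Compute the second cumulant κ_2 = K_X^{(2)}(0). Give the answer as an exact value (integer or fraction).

κ_2 = K^(2)(0) = 2

M_X(t) = (1 - t)^(-2)
K_X(t) = log M_X(t) = -2*log(1 - t)
K^(2)(t) = 2/(t^2 - 2*t + 1)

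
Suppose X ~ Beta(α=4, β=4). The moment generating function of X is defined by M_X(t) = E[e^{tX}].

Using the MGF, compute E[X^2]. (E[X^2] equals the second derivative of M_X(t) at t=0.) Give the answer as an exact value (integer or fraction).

E[X^2] = d^2M/dt^2 |_{t=0} = 5/18

M_X(t) = ₁F₁(4; 8; t)
dM/dt = ₁F₁(5; 9; t)/2
d^2M/dt^2 = 5*₁F₁(6; 10; t)/18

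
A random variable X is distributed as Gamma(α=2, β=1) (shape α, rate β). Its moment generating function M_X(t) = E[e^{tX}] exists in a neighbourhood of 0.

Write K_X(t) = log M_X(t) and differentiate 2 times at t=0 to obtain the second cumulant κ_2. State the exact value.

κ_2 = D^2[K](0) = 2

M_X(t) = (1 - t)^(-2)
K_X(t) = log M_X(t) = -2*log(1 - t)
D^2[K](t) = 2/(t^2 - 2*t + 1)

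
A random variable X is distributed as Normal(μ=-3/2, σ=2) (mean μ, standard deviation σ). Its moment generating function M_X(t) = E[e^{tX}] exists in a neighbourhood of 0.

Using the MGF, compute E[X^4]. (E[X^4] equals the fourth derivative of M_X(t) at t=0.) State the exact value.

E[X^4] = M^(4)(0) = 1713/16

M_X(t) = e^(2*t^2 - 3*t/2)
M^(4)(t) = (4096*t^4*e^(2*t^2) - 6144*t^3*e^(2*t^2) + 9600*t^2*e^(2*t^2) - 5472*t*e^(2*t^2) + 1713*e^(2*t^2))*e^(-3*t/2)/16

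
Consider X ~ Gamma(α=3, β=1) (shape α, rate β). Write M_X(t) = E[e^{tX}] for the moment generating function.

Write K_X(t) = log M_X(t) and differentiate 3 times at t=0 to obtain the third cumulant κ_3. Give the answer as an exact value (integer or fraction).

M_X(t) = (1 - t)^(-3)
K_X(t) = log M_X(t) = -3*log(1 - t)
dK/dt = -3/(t - 1)
d^2K/dt^2 = 3/(t^2 - 2*t + 1)
d^3K/dt^3 = -6/(t^3 - 3*t^2 + 3*t - 1)

κ_3 = d^3K/dt^3 |_{t=0} = 6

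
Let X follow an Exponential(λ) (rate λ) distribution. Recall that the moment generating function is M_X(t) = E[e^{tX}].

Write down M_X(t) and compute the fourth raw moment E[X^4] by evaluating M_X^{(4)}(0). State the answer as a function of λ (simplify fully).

M_X(t) = λ/(λ - t)
D^4[M](t) = -24*λ/(-λ^5 + 5*λ^4*t - 10*λ^3*t^2 + 10*λ^2*t^3 - 5*λ*t^4 + t^5)

E[X^4] = D^4[M](0) = 24/λ^4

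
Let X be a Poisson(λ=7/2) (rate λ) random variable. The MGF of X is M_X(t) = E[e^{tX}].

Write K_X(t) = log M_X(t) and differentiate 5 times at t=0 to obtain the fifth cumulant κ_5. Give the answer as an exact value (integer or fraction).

M_X(t) = e^(7*e^(t)/2 - 7/2)
K_X(t) = log M_X(t) = 7*e^(t)/2 - 7/2
K^(5)(t) = 7*e^(t)/2

κ_5 = K^(5)(0) = 7/2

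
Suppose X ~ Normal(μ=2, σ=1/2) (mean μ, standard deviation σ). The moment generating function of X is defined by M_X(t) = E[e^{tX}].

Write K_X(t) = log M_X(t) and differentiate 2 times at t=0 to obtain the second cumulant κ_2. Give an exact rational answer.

κ_2 = d^2K/dt^2 |_{t=0} = 1/4

M_X(t) = e^(t^2/8 + 2*t)
K_X(t) = log M_X(t) = t^2/8 + 2*t
dK/dt = t/4 + 2
d^2K/dt^2 = 1/4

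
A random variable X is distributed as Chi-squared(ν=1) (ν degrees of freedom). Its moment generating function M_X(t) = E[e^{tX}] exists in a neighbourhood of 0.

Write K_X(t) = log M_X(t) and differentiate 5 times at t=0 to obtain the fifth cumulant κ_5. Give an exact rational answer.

κ_5 = D^5[K](0) = 384

M_X(t) = 1/√(1 - 2*t)
K_X(t) = log M_X(t) = -log(1 - 2*t)/2
D^5[K](t) = -384/(32*t^5 - 80*t^4 + 80*t^3 - 40*t^2 + 10*t - 1)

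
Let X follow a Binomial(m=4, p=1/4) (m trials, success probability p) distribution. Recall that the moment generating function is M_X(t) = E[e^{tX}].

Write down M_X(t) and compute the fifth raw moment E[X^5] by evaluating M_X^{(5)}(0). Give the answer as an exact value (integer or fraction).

M_X(t) = (e^(t)/4 + 3/4)^4
D^5[M](t) = 4*e^(4*t) + 729*e^(3*t)/64 + 27*e^(2*t)/4 + 27*e^(t)/64

E[X^5] = D^5[M](0) = 361/16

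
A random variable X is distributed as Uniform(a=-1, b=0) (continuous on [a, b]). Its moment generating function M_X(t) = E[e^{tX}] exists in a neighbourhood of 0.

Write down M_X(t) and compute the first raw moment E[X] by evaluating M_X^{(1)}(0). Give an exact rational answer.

M_X(t) = (1 - e^(-t))/t
M′(t) = (t - e^(t) + 1)*e^(-t)/t^2

E[X] = M′(0) = -1/2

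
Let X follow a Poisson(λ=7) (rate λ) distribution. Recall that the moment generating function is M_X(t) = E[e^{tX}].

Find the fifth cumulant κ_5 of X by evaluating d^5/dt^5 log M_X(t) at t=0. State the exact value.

M_X(t) = e^(7*e^(t) - 7)
K_X(t) = log M_X(t) = 7*e^(t) - 7
D^5[K](t) = 7*e^(t)

κ_5 = D^5[K](0) = 7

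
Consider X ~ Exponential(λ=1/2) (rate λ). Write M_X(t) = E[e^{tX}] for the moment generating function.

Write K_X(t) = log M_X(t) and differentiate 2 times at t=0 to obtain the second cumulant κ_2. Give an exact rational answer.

κ_2 = K′′(0) = 4

M_X(t) = 1/(2*(1/2 - t))
K_X(t) = log M_X(t) = -log(1/2 - t) - log(2)
K′(t) = -2/(2*t - 1)
K′′(t) = 4/(4*t^2 - 4*t + 1)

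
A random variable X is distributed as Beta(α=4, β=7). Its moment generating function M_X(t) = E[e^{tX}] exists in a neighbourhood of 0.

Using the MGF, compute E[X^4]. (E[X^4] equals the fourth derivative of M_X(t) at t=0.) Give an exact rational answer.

M_X(t) = ₁F₁(4; 11; t)
M^(4)(t) = 5*₁F₁(8; 15; t)/143

E[X^4] = M^(4)(0) = 5/143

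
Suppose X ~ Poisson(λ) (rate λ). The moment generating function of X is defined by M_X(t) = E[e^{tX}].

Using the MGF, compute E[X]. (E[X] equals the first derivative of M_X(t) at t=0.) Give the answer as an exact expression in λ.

E[X] = M′(0) = λ

M_X(t) = e^(λ*(e^(t) - 1))
M′(t) = λ*e^(-λ)*e^(t)*e^(λ*e^(t))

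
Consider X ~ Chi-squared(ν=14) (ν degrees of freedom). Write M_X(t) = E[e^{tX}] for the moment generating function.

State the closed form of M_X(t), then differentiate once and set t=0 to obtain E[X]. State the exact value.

E[X] = M′(0) = 14

M_X(t) = (1 - 2*t)^(-7)
M′(t) = 14/(256*t^8 - 1024*t^7 + 1792*t^6 - 1792*t^5 + 1120*t^4 - 448*t^3 + 112*t^2 - 16*t + 1)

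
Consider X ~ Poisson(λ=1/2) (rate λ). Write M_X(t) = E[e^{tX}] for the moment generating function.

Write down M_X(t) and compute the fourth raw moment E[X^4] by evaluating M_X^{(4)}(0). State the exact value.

M_X(t) = e^(e^(t)/2 - 1/2)
D^4[M](t) = (e^(4*t)*e^(e^(t)/2) + 12*e^(3*t)*e^(e^(t)/2) + 28*e^(2*t)*e^(e^(t)/2) + 8*e^(t)*e^(e^(t)/2))*e^(-1/2)/16

E[X^4] = D^4[M](0) = 49/16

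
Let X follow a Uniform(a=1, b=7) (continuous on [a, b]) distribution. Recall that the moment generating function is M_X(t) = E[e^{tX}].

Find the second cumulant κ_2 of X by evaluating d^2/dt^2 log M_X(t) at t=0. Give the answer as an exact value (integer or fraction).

M_X(t) = (e^(7*t) - e^(t))/(6*t)
K_X(t) = log M_X(t) = -log(t) + log(e^(7*t) - e^(t)) - log(6)
K′(t) = (7*t*e^(6*t) - t - e^(6*t) + 1)/(t*e^(6*t) - t)
K′′(t) = (-36*t^2*e^(6*t) + e^(12*t) - 2*e^(6*t) + 1)/(t^2*e^(12*t) - 2*t^2*e^(6*t) + t^2)

κ_2 = K′′(0) = 3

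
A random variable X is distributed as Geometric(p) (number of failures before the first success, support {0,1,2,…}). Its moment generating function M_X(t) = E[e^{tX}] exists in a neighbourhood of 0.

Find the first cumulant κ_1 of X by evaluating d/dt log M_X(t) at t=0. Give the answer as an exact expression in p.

M_X(t) = p/(-(1 - p)*e^(t) + 1)
K_X(t) = log M_X(t) = log(p) - log(-(1 - p)*e^(t) + 1)
D[K](t) = (-p*e^(t) + e^(t))/(p*e^(t) - e^(t) + 1)

κ_1 = D[K](0) = (1 - p)/p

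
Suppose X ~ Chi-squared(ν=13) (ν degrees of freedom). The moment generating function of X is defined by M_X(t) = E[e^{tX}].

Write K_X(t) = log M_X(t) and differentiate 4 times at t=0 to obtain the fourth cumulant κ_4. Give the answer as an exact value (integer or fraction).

κ_4 = d^4K/dt^4 |_{t=0} = 624

M_X(t) = (1 - 2*t)^(-13/2)
K_X(t) = log M_X(t) = -13*log(1 - 2*t)/2
dK/dt = -13/(2*t - 1)
d^2K/dt^2 = 26/(4*t^2 - 4*t + 1)
d^3K/dt^3 = -104/(8*t^3 - 12*t^2 + 6*t - 1)
d^4K/dt^4 = 624/(16*t^4 - 32*t^3 + 24*t^2 - 8*t + 1)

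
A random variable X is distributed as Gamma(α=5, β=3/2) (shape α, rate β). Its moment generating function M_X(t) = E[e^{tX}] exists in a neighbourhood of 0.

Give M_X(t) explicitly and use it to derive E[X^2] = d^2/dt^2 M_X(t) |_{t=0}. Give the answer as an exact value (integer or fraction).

E[X^2] = M′′(0) = 40/3

M_X(t) = 243/(32*(3/2 - t)^5)
M′(t) = 2430/(64*t^6 - 576*t^5 + 2160*t^4 - 4320*t^3 + 4860*t^2 - 2916*t + 729)
M′′(t) = -29160/(128*t^7 - 1344*t^6 + 6048*t^5 - 15120*t^4 + 22680*t^3 - 20412*t^2 + 10206*t - 2187)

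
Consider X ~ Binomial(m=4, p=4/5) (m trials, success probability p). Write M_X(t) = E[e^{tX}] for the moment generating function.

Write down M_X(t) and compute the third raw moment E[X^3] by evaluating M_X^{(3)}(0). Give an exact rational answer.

E[X^3] = M^(3)(0) = 4816/125

M_X(t) = (4*e^(t)/5 + 1/5)^4
M^(3)(t) = 16384*e^(4*t)/625 + 6912*e^(3*t)/625 + 768*e^(2*t)/625 + 16*e^(t)/625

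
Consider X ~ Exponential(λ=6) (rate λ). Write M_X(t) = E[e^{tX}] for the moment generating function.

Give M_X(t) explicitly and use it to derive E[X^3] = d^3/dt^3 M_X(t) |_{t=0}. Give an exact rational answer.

M_X(t) = 6/(6 - t)
D^3[M](t) = 36/(t^4 - 24*t^3 + 216*t^2 - 864*t + 1296)

E[X^3] = D^3[M](0) = 1/36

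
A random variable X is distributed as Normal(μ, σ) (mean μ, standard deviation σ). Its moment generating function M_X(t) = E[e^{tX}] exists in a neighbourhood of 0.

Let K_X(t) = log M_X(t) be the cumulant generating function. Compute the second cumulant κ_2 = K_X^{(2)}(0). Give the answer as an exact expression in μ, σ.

κ_2 = K′′(0) = σ^2

M_X(t) = e^(μ*t + σ^2*t^2/2)
K_X(t) = log M_X(t) = μ*t + σ^2*t^2/2
K′(t) = μ + σ^2*t
K′′(t) = σ^2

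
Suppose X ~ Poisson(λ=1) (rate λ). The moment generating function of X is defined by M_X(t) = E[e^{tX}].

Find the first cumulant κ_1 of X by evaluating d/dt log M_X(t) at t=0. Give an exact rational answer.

κ_1 = D[K](0) = 1

M_X(t) = e^(e^(t) - 1)
K_X(t) = log M_X(t) = e^(t) - 1
D[K](t) = e^(t)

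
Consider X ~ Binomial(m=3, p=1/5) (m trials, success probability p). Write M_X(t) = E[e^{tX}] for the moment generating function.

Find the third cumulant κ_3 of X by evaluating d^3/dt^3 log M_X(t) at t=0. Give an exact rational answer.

κ_3 = K′′′(0) = 36/125

M_X(t) = (e^(t)/5 + 4/5)^3
K_X(t) = log M_X(t) = 3*log(e^(t)/5 + 4/5)
K′(t) = 3*e^(t)/(e^(t) + 4)
K′′(t) = 12*e^(t)/(e^(2*t) + 8*e^(t) + 16)
K′′′(t) = (-12*e^(2*t) + 48*e^(t))/(e^(3*t) + 12*e^(2*t) + 48*e^(t) + 64)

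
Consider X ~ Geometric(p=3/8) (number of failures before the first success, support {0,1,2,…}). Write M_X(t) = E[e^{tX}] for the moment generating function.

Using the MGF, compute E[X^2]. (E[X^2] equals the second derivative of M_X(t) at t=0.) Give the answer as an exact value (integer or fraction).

E[X^2] = d^2M/dt^2 |_{t=0} = 65/9

M_X(t) = 3/(8*(1 - 5*e^(t)/8))
dM/dt = 15*e^(t)/(25*e^(2*t) - 80*e^(t) + 64)
d^2M/dt^2 = (-75*e^(2*t) - 120*e^(t))/(125*e^(3*t) - 600*e^(2*t) + 960*e^(t) - 512)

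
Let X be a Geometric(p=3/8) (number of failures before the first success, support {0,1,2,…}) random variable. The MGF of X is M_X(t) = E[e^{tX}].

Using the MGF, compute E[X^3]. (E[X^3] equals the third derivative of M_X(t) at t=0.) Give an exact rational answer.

E[X^3] = M^(3)(0) = 415/9

M_X(t) = 3/(8*(1 - 5*e^(t)/8))
M^(3)(t) = (375*e^(3*t) + 2400*e^(2*t) + 960*e^(t))/(625*e^(4*t) - 4000*e^(3*t) + 9600*e^(2*t) - 10240*e^(t) + 4096)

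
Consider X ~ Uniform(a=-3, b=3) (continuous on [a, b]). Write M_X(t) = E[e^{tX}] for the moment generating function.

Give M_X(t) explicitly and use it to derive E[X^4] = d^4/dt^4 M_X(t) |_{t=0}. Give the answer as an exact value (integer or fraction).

M_X(t) = (e^(3*t) - e^(-3*t))/(6*t)
dM/dt = (3*t*e^(6*t) + 3*t - e^(6*t) + 1)*e^(-3*t)/(6*t^2)
d^2M/dt^2 = (9*t^2*e^(6*t) - 9*t^2 - 6*t*e^(6*t) - 6*t + 2*e^(6*t) - 2)*e^(-3*t)/(6*t^3)
d^3M/dt^3 = (9*t^3*e^(6*t) + 9*t^3 - 9*t^2*e^(6*t) + 9*t^2 + 6*t*e^(6*t) + 6*t - 2*e^(6*t) + 2)*e^(-3*t)/(2*t^4)
d^4M/dt^4 = (27*t^4*e^(6*t) - 27*t^4 - 36*t^3*e^(6*t) - 36*t^3 + 36*t^2*e^(6*t) - 36*t^2 - 24*t*e^(6*t) - 24*t + 8*e^(6*t) - 8)*e^(-3*t)/(2*t^5)

E[X^4] = d^4M/dt^4 |_{t=0} = 81/5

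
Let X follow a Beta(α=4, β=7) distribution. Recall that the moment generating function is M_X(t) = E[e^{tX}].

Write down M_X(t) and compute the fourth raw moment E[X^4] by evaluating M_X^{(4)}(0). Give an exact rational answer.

E[X^4] = M^(4)(0) = 5/143

M_X(t) = ₁F₁(4; 11; t)
M^(4)(t) = 5*₁F₁(8; 15; t)/143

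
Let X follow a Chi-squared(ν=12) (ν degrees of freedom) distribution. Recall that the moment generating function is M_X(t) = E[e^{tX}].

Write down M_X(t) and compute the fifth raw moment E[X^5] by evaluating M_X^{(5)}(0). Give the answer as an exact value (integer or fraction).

E[X^5] = D^5[M](0) = 967680

M_X(t) = (1 - 2*t)^(-6)
D^5[M](t) = -967680/(2048*t^11 - 11264*t^10 + 28160*t^9 - 42240*t^8 + 42240*t^7 - 29568*t^6 + 14784*t^5 - 5280*t^4 + 1320*t^3 - 220*t^2 + 22*t - 1)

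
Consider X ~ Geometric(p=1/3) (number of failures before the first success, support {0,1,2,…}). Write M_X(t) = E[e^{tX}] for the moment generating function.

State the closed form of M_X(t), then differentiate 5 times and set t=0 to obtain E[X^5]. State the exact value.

E[X^5] = M^(5)(0) = 9002

M_X(t) = 1/(3*(1 - 2*e^(t)/3))
M^(5)(t) = (32*e^(5*t) + 1248*e^(4*t) + 4752*e^(3*t) + 2808*e^(2*t) + 162*e^(t))/(64*e^(6*t) - 576*e^(5*t) + 2160*e^(4*t) - 4320*e^(3*t) + 4860*e^(2*t) - 2916*e^(t) + 729)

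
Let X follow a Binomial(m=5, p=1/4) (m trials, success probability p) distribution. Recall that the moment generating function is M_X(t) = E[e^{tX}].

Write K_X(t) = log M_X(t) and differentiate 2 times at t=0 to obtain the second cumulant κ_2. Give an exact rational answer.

M_X(t) = (e^(t)/4 + 3/4)^5
K_X(t) = log M_X(t) = 5*log(e^(t)/4 + 3/4)
D^2[K](t) = 15*e^(t)/(e^(2*t) + 6*e^(t) + 9)

κ_2 = D^2[K](0) = 15/16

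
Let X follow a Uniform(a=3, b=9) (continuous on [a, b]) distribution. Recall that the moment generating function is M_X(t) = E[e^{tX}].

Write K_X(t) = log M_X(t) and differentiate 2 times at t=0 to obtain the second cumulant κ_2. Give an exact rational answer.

κ_2 = K′′(0) = 3

M_X(t) = (e^(9*t) - e^(3*t))/(6*t)
K_X(t) = log M_X(t) = -log(t) + log(e^(9*t) - e^(3*t)) - log(6)
K′(t) = (9*t*e^(6*t) - 3*t - e^(6*t) + 1)/(t*e^(6*t) - t)
K′′(t) = (-36*t^2*e^(6*t) + e^(12*t) - 2*e^(6*t) + 1)/(t^2*e^(12*t) - 2*t^2*e^(6*t) + t^2)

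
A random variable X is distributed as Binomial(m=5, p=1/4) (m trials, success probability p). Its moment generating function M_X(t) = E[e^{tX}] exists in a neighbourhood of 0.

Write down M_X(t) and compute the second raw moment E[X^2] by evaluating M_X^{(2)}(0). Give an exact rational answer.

M_X(t) = (e^(t)/4 + 3/4)^5
M^(2)(t) = 25*e^(5*t)/1024 + 15*e^(4*t)/64 + 405*e^(3*t)/512 + 135*e^(2*t)/128 + 405*e^(t)/1024

E[X^2] = M^(2)(0) = 5/2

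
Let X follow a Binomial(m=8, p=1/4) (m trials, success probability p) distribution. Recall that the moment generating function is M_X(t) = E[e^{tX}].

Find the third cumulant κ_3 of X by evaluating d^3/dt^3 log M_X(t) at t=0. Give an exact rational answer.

κ_3 = K^(3)(0) = 3/4

M_X(t) = (e^(t)/4 + 3/4)^8
K_X(t) = log M_X(t) = 8*log(e^(t)/4 + 3/4)
K^(3)(t) = (-24*e^(2*t) + 72*e^(t))/(e^(3*t) + 9*e^(2*t) + 27*e^(t) + 27)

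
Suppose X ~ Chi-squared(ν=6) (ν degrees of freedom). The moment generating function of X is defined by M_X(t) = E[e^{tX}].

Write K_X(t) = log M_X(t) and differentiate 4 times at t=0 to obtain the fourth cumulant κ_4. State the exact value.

κ_4 = d^4K/dt^4 |_{t=0} = 288

M_X(t) = (1 - 2*t)^(-3)
K_X(t) = log M_X(t) = -3*log(1 - 2*t)
dK/dt = -6/(2*t - 1)
d^2K/dt^2 = 12/(4*t^2 - 4*t + 1)
d^3K/dt^3 = -48/(8*t^3 - 12*t^2 + 6*t - 1)
d^4K/dt^4 = 288/(16*t^4 - 32*t^3 + 24*t^2 - 8*t + 1)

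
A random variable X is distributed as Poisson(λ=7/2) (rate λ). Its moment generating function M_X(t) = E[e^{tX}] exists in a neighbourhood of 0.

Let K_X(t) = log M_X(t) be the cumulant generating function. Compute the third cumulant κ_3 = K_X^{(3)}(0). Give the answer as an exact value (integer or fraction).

M_X(t) = e^(7*e^(t)/2 - 7/2)
K_X(t) = log M_X(t) = 7*e^(t)/2 - 7/2
D^3[K](t) = 7*e^(t)/2

κ_3 = D^3[K](0) = 7/2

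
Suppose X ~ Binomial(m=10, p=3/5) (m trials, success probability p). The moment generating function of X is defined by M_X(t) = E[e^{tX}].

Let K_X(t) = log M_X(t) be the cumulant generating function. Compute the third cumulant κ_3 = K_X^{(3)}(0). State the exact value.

M_X(t) = (3*e^(t)/5 + 2/5)^10
K_X(t) = log M_X(t) = 10*log(3*e^(t)/5 + 2/5)
D^3[K](t) = (-180*e^(2*t) + 120*e^(t))/(27*e^(3*t) + 54*e^(2*t) + 36*e^(t) + 8)

κ_3 = D^3[K](0) = -12/25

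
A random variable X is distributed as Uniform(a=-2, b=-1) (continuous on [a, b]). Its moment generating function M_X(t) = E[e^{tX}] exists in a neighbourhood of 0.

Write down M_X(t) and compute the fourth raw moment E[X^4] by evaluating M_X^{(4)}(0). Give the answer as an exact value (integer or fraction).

M_X(t) = (e^(-t) - e^(-2*t))/t
M^(4)(t) = (t^4*e^(t) - 16*t^4 + 4*t^3*e^(t) - 32*t^3 + 12*t^2*e^(t) - 48*t^2 + 24*t*e^(t) - 48*t + 24*e^(t) - 24)*e^(-2*t)/t^5

E[X^4] = M^(4)(0) = 31/5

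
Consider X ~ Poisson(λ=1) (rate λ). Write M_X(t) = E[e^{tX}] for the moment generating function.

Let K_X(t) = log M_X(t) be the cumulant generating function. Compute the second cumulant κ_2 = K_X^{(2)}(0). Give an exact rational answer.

M_X(t) = e^(e^(t) - 1)
K_X(t) = log M_X(t) = e^(t) - 1
K^(2)(t) = e^(t)

κ_2 = K^(2)(0) = 1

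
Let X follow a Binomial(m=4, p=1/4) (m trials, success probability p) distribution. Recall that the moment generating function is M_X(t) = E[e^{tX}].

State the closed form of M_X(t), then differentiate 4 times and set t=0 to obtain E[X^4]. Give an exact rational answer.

E[X^4] = M′′′′(0) = 275/32

M_X(t) = (e^(t)/4 + 3/4)^4
M′(t) = e^(4*t)/64 + 9*e^(3*t)/64 + 27*e^(2*t)/64 + 27*e^(t)/64
M′′(t) = e^(4*t)/16 + 27*e^(3*t)/64 + 27*e^(2*t)/32 + 27*e^(t)/64
M′′′(t) = e^(4*t)/4 + 81*e^(3*t)/64 + 27*e^(2*t)/16 + 27*e^(t)/64
M′′′′(t) = e^(4*t) + 243*e^(3*t)/64 + 27*e^(2*t)/8 + 27*e^(t)/64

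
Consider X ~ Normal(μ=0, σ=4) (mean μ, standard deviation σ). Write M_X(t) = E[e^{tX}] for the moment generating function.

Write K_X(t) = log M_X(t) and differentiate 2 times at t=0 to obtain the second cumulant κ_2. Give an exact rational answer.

κ_2 = d^2K/dt^2 |_{t=0} = 16

M_X(t) = e^(8*t^2)
K_X(t) = log M_X(t) = 8*t^2
dK/dt = 16*t
d^2K/dt^2 = 16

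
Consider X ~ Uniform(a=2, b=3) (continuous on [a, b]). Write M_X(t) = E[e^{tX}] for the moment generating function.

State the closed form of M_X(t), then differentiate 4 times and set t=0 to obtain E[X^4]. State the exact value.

M_X(t) = (e^(3*t) - e^(2*t))/t

E[X^4] = M^(4)(0) = 211/5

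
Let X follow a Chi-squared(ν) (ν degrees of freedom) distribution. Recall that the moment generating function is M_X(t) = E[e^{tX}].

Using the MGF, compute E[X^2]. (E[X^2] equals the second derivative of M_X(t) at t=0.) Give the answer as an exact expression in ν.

E[X^2] = d^2M/dt^2 |_{t=0} = ν*(ν + 2)

M_X(t) = (1 - 2*t)^(-ν/2)
dM/dt = -ν/(2*t*(1 - 2*t)^(ν/2) - (1 - 2*t)^(ν/2))
d^2M/dt^2 = (ν^2 + 2*ν)/(4*t^2*(1 - 2*t)^(ν/2) - 4*t*(1 - 2*t)^(ν/2) + (1 - 2*t)^(ν/2))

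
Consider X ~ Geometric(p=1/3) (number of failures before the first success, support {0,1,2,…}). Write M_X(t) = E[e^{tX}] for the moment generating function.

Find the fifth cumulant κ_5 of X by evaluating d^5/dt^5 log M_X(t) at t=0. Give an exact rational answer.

κ_5 = K^(5)(0) = 2190

M_X(t) = 1/(3*(1 - 2*e^(t)/3))
K_X(t) = log M_X(t) = -log(1 - 2*e^(t)/3) - log(3)
K^(5)(t) = (-48*e^(4*t) - 792*e^(3*t) - 1188*e^(2*t) - 162*e^(t))/(32*e^(5*t) - 240*e^(4*t) + 720*e^(3*t) - 1080*e^(2*t) + 810*e^(t) - 243)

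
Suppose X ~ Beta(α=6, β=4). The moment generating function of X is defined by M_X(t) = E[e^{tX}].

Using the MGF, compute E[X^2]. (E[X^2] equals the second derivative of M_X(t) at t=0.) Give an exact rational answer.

M_X(t) = ₁F₁(6; 10; t)
D^2[M](t) = 21*₁F₁(8; 12; t)/55

E[X^2] = D^2[M](0) = 21/55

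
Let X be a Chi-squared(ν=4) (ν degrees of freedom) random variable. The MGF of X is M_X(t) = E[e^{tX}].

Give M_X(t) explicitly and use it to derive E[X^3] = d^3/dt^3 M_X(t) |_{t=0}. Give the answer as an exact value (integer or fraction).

M_X(t) = (1 - 2*t)^(-2)
dM/dt = -4/(8*t^3 - 12*t^2 + 6*t - 1)
d^2M/dt^2 = 24/(16*t^4 - 32*t^3 + 24*t^2 - 8*t + 1)
d^3M/dt^3 = -192/(32*t^5 - 80*t^4 + 80*t^3 - 40*t^2 + 10*t - 1)

E[X^3] = d^3M/dt^3 |_{t=0} = 192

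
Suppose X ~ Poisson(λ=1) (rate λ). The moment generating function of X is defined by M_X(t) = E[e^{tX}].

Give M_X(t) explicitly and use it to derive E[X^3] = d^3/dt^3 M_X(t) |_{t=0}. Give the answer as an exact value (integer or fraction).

M_X(t) = e^(e^(t) - 1)
M^(3)(t) = (e^(3*t)*e^(e^(t)) + 3*e^(2*t)*e^(e^(t)) + e^(t)*e^(e^(t)))*e^(-1)

E[X^3] = M^(3)(0) = 5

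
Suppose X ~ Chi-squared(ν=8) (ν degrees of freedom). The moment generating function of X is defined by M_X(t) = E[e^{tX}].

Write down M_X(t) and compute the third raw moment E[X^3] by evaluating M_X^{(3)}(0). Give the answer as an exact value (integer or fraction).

E[X^3] = d^3M/dt^3 |_{t=0} = 960

M_X(t) = (1 - 2*t)^(-4)
dM/dt = -8/(32*t^5 - 80*t^4 + 80*t^3 - 40*t^2 + 10*t - 1)
d^2M/dt^2 = 80/(64*t^6 - 192*t^5 + 240*t^4 - 160*t^3 + 60*t^2 - 12*t + 1)
d^3M/dt^3 = -960/(128*t^7 - 448*t^6 + 672*t^5 - 560*t^4 + 280*t^3 - 84*t^2 + 14*t - 1)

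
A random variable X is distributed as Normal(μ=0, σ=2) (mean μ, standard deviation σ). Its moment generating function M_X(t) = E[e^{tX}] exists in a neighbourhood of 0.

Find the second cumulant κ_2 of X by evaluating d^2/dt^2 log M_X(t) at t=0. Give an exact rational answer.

κ_2 = K^(2)(0) = 4

M_X(t) = e^(2*t^2)
K_X(t) = log M_X(t) = 2*t^2
K^(2)(t) = 4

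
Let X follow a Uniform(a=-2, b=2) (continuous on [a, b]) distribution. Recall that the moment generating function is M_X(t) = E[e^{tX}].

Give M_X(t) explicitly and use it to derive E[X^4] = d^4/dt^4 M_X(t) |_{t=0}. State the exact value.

M_X(t) = (e^(2*t) - e^(-2*t))/(4*t)
M′(t) = (2*t*e^(4*t) + 2*t - e^(4*t) + 1)*e^(-2*t)/(4*t^2)
M′′(t) = (2*t^2*e^(4*t) - 2*t^2 - 2*t*e^(4*t) - 2*t + e^(4*t) - 1)*e^(-2*t)/(2*t^3)
M′′′(t) = (4*t^3*e^(4*t) + 4*t^3 - 6*t^2*e^(4*t) + 6*t^2 + 6*t*e^(4*t) + 6*t - 3*e^(4*t) + 3)*e^(-2*t)/(2*t^4)
M′′′′(t) = (4*t^4*e^(4*t) - 4*t^4 - 8*t^3*e^(4*t) - 8*t^3 + 12*t^2*e^(4*t) - 12*t^2 - 12*t*e^(4*t) - 12*t + 6*e^(4*t) - 6)*e^(-2*t)/t^5

E[X^4] = M′′′′(0) = 16/5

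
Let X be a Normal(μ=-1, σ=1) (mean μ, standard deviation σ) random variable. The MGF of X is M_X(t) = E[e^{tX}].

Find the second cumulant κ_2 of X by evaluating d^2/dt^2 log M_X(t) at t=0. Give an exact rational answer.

M_X(t) = e^(t^2/2 - t)
K_X(t) = log M_X(t) = t^2/2 - t
dK/dt = t - 1
d^2K/dt^2 = 1

κ_2 = d^2K/dt^2 |_{t=0} = 1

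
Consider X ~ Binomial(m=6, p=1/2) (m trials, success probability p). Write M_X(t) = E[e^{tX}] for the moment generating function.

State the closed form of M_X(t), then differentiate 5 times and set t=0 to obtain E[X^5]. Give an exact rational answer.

E[X^5] = d^5M/dt^5 |_{t=0} = 738

M_X(t) = (e^(t)/2 + 1/2)^6
dM/dt = 3*e^(6*t)/32 + 15*e^(5*t)/32 + 15*e^(4*t)/16 + 15*e^(3*t)/16 + 15*e^(2*t)/32 + 3*e^(t)/32
d^2M/dt^2 = 9*e^(6*t)/16 + 75*e^(5*t)/32 + 15*e^(4*t)/4 + 45*e^(3*t)/16 + 15*e^(2*t)/16 + 3*e^(t)/32
d^3M/dt^3 = 27*e^(6*t)/8 + 375*e^(5*t)/32 + 15*e^(4*t) + 135*e^(3*t)/16 + 15*e^(2*t)/8 + 3*e^(t)/32
d^4M/dt^4 = 81*e^(6*t)/4 + 1875*e^(5*t)/32 + 60*e^(4*t) + 405*e^(3*t)/16 + 15*e^(2*t)/4 + 3*e^(t)/32
d^5M/dt^5 = 243*e^(6*t)/2 + 9375*e^(5*t)/32 + 240*e^(4*t) + 1215*e^(3*t)/16 + 15*e^(2*t)/2 + 3*e^(t)/32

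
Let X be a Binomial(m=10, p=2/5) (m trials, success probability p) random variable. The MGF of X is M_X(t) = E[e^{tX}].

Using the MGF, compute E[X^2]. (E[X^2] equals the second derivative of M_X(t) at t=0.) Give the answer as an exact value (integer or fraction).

M_X(t) = (2*e^(t)/5 + 3/5)^10

E[X^2] = M′′(0) = 92/5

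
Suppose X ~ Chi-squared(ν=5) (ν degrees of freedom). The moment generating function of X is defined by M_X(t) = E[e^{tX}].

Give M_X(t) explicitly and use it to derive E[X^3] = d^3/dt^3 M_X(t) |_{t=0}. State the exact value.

E[X^3] = D^3[M](0) = 315

M_X(t) = (1 - 2*t)^(-5/2)
D^3[M](t) = -315/(32*t^5*√(1 - 2*t) - 80*t^4*√(1 - 2*t) + 80*t^3*√(1 - 2*t) - 40*t^2*√(1 - 2*t) + 10*t*√(1 - 2*t) - √(1 - 2*t))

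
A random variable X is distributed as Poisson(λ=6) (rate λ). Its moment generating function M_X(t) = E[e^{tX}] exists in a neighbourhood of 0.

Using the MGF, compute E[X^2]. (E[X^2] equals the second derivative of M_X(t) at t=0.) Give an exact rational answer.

M_X(t) = e^(6*e^(t) - 6)
dM/dt = 6*e^(-6)*e^(t)*e^(6*e^(t))
d^2M/dt^2 = (36*e^(2*t)*e^(6*e^(t)) + 6*e^(t)*e^(6*e^(t)))*e^(-6)

E[X^2] = d^2M/dt^2 |_{t=0} = 42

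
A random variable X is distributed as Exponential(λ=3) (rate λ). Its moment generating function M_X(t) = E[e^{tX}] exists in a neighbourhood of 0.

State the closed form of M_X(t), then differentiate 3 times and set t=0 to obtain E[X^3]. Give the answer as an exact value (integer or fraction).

E[X^3] = M′′′(0) = 2/9

M_X(t) = 3/(3 - t)
M′(t) = 3/(t^2 - 6*t + 9)
M′′(t) = -6/(t^3 - 9*t^2 + 27*t - 27)
M′′′(t) = 18/(t^4 - 12*t^3 + 54*t^2 - 108*t + 81)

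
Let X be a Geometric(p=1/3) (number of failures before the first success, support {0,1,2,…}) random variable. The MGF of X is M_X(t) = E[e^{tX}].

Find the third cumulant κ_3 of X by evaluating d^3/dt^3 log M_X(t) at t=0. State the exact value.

κ_3 = K^(3)(0) = 30

M_X(t) = 1/(3*(1 - 2*e^(t)/3))
K_X(t) = log M_X(t) = -log(1 - 2*e^(t)/3) - log(3)
K^(3)(t) = (-12*e^(2*t) - 18*e^(t))/(8*e^(3*t) - 36*e^(2*t) + 54*e^(t) - 27)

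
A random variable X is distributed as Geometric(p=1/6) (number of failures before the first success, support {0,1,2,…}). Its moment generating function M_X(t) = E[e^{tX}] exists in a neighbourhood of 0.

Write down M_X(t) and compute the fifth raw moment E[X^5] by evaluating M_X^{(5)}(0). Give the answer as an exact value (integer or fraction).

E[X^5] = M′′′′′(0) = 544505

M_X(t) = 1/(6*(1 - 5*e^(t)/6))
M′(t) = 5*e^(t)/(25*e^(2*t) - 60*e^(t) + 36)
M′′(t) = (-25*e^(2*t) - 30*e^(t))/(125*e^(3*t) - 450*e^(2*t) + 540*e^(t) - 216)
M′′′(t) = (125*e^(3*t) + 600*e^(2*t) + 180*e^(t))/(625*e^(4*t) - 3000*e^(3*t) + 5400*e^(2*t) - 4320*e^(t) + 1296)
M′′′′(t) = (-625*e^(4*t) - 8250*e^(3*t) - 9900*e^(2*t) - 1080*e^(t))/(3125*e^(5*t) - 18750*e^(4*t) + 45000*e^(3*t) - 54000*e^(2*t) + 32400*e^(t) - 7776)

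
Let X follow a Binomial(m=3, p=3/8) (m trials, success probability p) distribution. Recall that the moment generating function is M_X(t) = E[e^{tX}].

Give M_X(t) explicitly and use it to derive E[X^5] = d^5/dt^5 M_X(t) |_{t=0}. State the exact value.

M_X(t) = (3*e^(t)/8 + 5/8)^3
M′(t) = 81*e^(3*t)/512 + 135*e^(2*t)/256 + 225*e^(t)/512
M′′(t) = 243*e^(3*t)/512 + 135*e^(2*t)/128 + 225*e^(t)/512
M′′′(t) = 729*e^(3*t)/512 + 135*e^(2*t)/64 + 225*e^(t)/512
M′′′′(t) = 2187*e^(3*t)/512 + 135*e^(2*t)/32 + 225*e^(t)/512
M′′′′′(t) = 6561*e^(3*t)/512 + 135*e^(2*t)/16 + 225*e^(t)/512

E[X^5] = M′′′′′(0) = 5553/256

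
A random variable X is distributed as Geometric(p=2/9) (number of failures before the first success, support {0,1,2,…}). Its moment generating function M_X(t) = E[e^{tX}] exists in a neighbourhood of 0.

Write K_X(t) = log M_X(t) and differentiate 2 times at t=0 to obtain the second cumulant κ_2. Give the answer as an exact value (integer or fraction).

κ_2 = D^2[K](0) = 63/4

M_X(t) = 2/(9*(1 - 7*e^(t)/9))
K_X(t) = log M_X(t) = -log(1 - 7*e^(t)/9) - 2*log(3) + log(2)
D^2[K](t) = 63*e^(t)/(49*e^(2*t) - 126*e^(t) + 81)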